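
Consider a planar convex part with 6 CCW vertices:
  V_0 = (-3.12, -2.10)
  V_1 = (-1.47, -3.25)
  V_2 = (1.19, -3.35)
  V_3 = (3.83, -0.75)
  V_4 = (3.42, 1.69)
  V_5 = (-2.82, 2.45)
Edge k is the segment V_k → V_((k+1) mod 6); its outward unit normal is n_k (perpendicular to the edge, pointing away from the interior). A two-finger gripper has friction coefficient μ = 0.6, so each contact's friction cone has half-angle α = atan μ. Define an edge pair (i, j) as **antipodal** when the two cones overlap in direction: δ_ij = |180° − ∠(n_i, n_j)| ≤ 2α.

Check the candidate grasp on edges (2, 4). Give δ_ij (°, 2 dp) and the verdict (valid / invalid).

δ = 51.51°, valid

α = atan 0.6 = 30.96°;  2α = 61.93°
edge 2: e_2 = (+2.64, +2.60);  n_2 = (+0.7017, -0.7125)
edge 4: e_4 = (-6.24, +0.76);  n_4 = (+0.1209, +0.9927)
∠(n_2, n_4) = 128.49°
δ = |180° − 128.49°| = 51.51°
51.51° ≤ 2α = 61.93°  →  valid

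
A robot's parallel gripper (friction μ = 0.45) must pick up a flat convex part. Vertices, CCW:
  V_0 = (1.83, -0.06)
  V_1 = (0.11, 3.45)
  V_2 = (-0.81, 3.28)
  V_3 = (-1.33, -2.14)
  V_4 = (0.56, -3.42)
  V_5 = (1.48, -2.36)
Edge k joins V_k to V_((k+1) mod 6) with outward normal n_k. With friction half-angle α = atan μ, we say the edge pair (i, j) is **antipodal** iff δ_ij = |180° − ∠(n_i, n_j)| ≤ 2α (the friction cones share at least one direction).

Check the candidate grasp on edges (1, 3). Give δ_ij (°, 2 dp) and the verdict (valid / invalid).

δ = 44.58°, valid

α = atan 0.45 = 24.23°;  2α = 48.46°
edge 1: e_1 = (-0.92, -0.17);  n_1 = (-0.1817, +0.9834)
edge 3: e_3 = (+1.89, -1.28);  n_3 = (-0.5608, -0.8280)
∠(n_1, n_3) = 135.42°
δ = |180° − 135.42°| = 44.58°
44.58° ≤ 2α = 48.46°  →  valid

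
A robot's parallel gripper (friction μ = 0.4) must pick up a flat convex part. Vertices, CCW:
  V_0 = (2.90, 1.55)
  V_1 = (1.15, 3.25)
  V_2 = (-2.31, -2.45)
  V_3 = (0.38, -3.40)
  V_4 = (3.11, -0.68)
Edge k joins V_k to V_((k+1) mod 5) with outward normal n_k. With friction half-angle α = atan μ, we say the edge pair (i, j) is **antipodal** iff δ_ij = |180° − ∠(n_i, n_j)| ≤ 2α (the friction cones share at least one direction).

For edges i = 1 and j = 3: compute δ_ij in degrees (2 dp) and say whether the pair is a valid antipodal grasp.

δ = 13.85°, valid

α = atan 0.4 = 21.80°;  2α = 43.60°
edge 1: e_1 = (-3.46, -5.70);  n_1 = (-0.8548, +0.5189)
edge 3: e_3 = (+2.73, +2.72);  n_3 = (+0.7058, -0.7084)
∠(n_1, n_3) = 166.15°
δ = |180° − 166.15°| = 13.85°
13.85° ≤ 2α = 43.60°  →  valid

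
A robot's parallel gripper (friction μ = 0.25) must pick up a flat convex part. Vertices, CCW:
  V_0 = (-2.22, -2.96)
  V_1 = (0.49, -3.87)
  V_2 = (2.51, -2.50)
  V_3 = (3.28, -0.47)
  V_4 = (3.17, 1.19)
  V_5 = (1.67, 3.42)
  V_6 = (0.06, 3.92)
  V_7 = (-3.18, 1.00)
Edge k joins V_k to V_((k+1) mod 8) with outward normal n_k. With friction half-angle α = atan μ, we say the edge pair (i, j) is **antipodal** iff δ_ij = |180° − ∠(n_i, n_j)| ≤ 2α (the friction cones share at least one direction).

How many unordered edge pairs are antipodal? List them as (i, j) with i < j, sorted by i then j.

count = 5; pairs: (0,5), (1,6), (2,6), (3,7), (4,7)

α = atan 0.25 = 14.04°;  2α = 28.07°
n_0 = (-0.3183, -0.9480)
n_1 = (+0.5613, -0.8276)
n_2 = (+0.9350, -0.3547)
n_3 = (+0.9978, +0.0661)
n_4 = (+0.8298, +0.5581)
n_5 = (+0.2966, +0.9550)
n_6 = (-0.6695, +0.7428)
n_7 = (-0.9719, -0.2356)
  (0,1): δ = 127.29°  ·
  (0,2): δ = 92.21°  ·
  (0,3): δ = 67.65°  ·
  (0,4): δ = 37.51°  ·
  (0,5): δ = 1.31°  ✓
  (0,6): δ = 60.59°  ·
  (0,7): δ = 122.19°  ·
  (1,2): δ = 144.92°  ·
  (1,3): δ = 120.35°  ·
  (1,4): δ = 90.22°  ·
  (1,5): δ = 51.40°  ·
  (1,6): δ = 7.88°  ✓
  (1,7): δ = 69.48°  ·
  (2,3): δ = 155.44°  ·
  (2,4): δ = 125.30°  ·
  (2,5): δ = 86.48°  ·
  (2,6): δ = 27.20°  ✓
  (2,7): δ = 34.40°  ·
  (3,4): δ = 149.86°  ·
  (3,5): δ = 111.04°  ·
  (3,6): δ = 51.76°  ·
  (3,7): δ = 9.84°  ✓
  (4,5): δ = 141.18°  ·
  (4,6): δ = 81.90°  ·
  (4,7): δ = 20.30°  ✓
  (5,6): δ = 120.72°  ·
  (5,7): δ = 59.12°  ·
  (6,7): δ = 118.40°  ·
antipodal pairs: 5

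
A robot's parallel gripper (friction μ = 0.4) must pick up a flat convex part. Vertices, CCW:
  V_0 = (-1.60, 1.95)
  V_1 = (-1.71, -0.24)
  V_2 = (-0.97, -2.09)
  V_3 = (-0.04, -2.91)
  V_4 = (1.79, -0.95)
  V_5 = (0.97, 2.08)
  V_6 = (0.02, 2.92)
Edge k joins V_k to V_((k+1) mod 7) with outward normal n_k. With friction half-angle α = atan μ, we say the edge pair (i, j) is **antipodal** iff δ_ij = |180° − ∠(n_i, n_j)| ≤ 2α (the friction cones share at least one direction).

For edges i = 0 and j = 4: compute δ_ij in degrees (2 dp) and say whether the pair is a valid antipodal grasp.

δ = 18.02°, valid

α = atan 0.4 = 21.80°;  2α = 43.60°
edge 0: e_0 = (-0.11, -2.19);  n_0 = (-0.9987, +0.0502)
edge 4: e_4 = (-0.82, +3.03);  n_4 = (+0.9653, +0.2612)
∠(n_0, n_4) = 161.98°
δ = |180° − 161.98°| = 18.02°
18.02° ≤ 2α = 43.60°  →  valid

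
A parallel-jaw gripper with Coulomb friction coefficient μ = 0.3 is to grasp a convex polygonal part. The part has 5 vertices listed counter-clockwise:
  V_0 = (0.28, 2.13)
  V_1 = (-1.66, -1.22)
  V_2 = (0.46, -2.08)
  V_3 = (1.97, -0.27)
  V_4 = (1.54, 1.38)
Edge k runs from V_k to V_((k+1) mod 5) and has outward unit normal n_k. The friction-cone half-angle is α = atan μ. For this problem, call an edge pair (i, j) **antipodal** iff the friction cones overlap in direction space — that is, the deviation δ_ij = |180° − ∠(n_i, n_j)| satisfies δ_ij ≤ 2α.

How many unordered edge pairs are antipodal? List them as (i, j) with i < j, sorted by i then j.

α = atan 0.3 = 16.70°;  2α = 33.40°
n_0 = (-0.8654, +0.5011)
n_1 = (-0.3759, -0.9267)
n_2 = (+0.7679, -0.6406)
n_3 = (+0.9677, +0.2522)
n_4 = (+0.5115, +0.8593)
  (0,1): δ = 82.01°  ·
  (0,2): δ = 9.76°  ✓
  (0,3): δ = 44.68°  ·
  (0,4): δ = 89.31°  ·
  (1,2): δ = 107.76°  ·
  (1,3): δ = 53.31°  ·
  (1,4): δ = 8.68°  ✓
  (2,3): δ = 125.56°  ·
  (2,4): δ = 80.93°  ·
  (3,4): δ = 135.37°  ·
antipodal pairs: 2

count = 2; pairs: (0,2), (1,4)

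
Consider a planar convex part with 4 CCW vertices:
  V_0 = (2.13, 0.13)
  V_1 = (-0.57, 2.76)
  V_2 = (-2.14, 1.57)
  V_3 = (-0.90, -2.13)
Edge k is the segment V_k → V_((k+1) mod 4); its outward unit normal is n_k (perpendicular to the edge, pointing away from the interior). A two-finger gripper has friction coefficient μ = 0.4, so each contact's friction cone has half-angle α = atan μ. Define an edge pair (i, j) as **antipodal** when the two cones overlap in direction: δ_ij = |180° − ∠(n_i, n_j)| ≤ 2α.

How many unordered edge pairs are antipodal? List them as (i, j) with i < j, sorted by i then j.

count = 2; pairs: (0,2), (1,3)

α = atan 0.4 = 21.80°;  2α = 43.60°
n_0 = (+0.6978, +0.7163)
n_1 = (-0.6041, +0.7969)
n_2 = (-0.9482, -0.3178)
n_3 = (+0.5979, -0.8016)
  (0,1): δ = 98.59°  ·
  (0,2): δ = 27.22°  ✓
  (0,3): δ = 80.97°  ·
  (1,2): δ = 108.63°  ·
  (1,3): δ = 0.44°  ✓
  (2,3): δ = 71.81°  ·
antipodal pairs: 2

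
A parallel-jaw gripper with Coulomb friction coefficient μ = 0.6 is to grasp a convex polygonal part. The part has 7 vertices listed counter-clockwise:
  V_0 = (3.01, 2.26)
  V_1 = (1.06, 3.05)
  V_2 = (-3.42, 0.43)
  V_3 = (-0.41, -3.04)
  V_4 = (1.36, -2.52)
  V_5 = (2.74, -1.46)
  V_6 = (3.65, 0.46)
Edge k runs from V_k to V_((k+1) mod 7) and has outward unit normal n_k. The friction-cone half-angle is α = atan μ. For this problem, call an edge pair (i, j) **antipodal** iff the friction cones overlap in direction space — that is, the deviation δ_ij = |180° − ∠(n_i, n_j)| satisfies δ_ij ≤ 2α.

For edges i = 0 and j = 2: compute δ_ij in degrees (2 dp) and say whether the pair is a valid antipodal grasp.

α = atan 0.6 = 30.96°;  2α = 61.93°
edge 0: e_0 = (-1.95, +0.79);  n_0 = (+0.3755, +0.9268)
edge 2: e_2 = (+3.01, -3.47);  n_2 = (-0.7554, -0.6553)
∠(n_0, n_2) = 152.99°
δ = |180° − 152.99°| = 27.01°
27.01° ≤ 2α = 61.93°  →  valid

δ = 27.01°, valid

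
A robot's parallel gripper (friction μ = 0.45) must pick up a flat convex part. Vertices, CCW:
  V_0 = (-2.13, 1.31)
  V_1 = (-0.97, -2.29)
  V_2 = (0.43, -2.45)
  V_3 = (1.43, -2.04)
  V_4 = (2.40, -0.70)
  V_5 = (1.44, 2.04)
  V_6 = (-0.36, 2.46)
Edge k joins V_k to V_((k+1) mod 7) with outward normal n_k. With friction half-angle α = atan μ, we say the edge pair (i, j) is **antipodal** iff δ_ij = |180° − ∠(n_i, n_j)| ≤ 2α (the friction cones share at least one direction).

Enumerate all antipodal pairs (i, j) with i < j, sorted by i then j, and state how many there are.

count = 6; pairs: (0,4), (1,5), (1,6), (2,5), (2,6), (3,6)

α = atan 0.45 = 24.23°;  2α = 48.46°
n_0 = (-0.9518, -0.3067)
n_1 = (-0.1135, -0.9935)
n_2 = (+0.3794, -0.9253)
n_3 = (+0.8100, -0.5864)
n_4 = (+0.9438, +0.3307)
n_5 = (+0.2272, +0.9738)
n_6 = (-0.5448, +0.8386)
  (0,1): δ = 114.38°  ·
  (0,2): δ = 85.57°  ·
  (0,3): δ = 53.76°  ·
  (0,4): δ = 1.45°  ✓
  (0,5): δ = 59.01°  ·
  (0,6): δ = 105.15°  ·
  (1,2): δ = 151.19°  ·
  (1,3): δ = 119.38°  ·
  (1,4): δ = 64.17°  ·
  (1,5): δ = 6.61°  ✓
  (1,6): δ = 39.53°  ✓
  (2,3): δ = 148.19°  ·
  (2,4): δ = 92.98°  ·
  (2,5): δ = 35.43°  ✓
  (2,6): δ = 10.72°  ✓
  (3,4): δ = 124.79°  ·
  (3,5): δ = 67.23°  ·
  (3,6): δ = 21.09°  ✓
  (4,5): δ = 122.44°  ·
  (4,6): δ = 76.30°  ·
  (5,6): δ = 133.85°  ·
antipodal pairs: 6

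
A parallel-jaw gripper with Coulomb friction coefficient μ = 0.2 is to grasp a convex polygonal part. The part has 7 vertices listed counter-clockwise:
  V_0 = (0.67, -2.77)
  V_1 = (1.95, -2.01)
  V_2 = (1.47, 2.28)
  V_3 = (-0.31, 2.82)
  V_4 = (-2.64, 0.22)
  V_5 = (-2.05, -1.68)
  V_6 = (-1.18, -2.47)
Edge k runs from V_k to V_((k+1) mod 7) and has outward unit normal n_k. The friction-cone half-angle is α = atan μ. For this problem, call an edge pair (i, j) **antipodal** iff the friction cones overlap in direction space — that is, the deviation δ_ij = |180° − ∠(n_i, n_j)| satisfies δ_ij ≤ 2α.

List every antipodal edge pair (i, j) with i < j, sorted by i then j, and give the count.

count = 3; pairs: (0,3), (1,4), (2,6)

α = atan 0.2 = 11.31°;  2α = 22.62°
n_0 = (+0.5105, -0.8599)
n_1 = (+0.9938, +0.1112)
n_2 = (+0.2903, +0.9569)
n_3 = (-0.7447, +0.6674)
n_4 = (-0.9550, -0.2966)
n_5 = (-0.6722, -0.7403)
n_6 = (-0.1601, -0.9871)
  (0,1): δ = 114.32°  ·
  (0,2): δ = 47.58°  ·
  (0,3): δ = 17.44°  ✓
  (0,4): δ = 76.55°  ·
  (0,5): δ = 107.06°  ·
  (0,6): δ = 140.09°  ·
  (1,2): δ = 113.26°  ·
  (1,3): δ = 48.25°  ·
  (1,4): δ = 10.87°  ✓
  (1,5): δ = 41.37°  ·
  (1,6): δ = 74.40°  ·
  (2,3): δ = 114.99°  ·
  (2,4): δ = 55.87°  ·
  (2,5): δ = 25.36°  ·
  (2,6): δ = 7.67°  ✓
  (3,4): δ = 120.88°  ·
  (3,5): δ = 90.38°  ·
  (3,6): δ = 57.35°  ·
  (4,5): δ = 149.49°  ·
  (4,6): δ = 116.46°  ·
  (5,6): δ = 146.97°  ·
antipodal pairs: 3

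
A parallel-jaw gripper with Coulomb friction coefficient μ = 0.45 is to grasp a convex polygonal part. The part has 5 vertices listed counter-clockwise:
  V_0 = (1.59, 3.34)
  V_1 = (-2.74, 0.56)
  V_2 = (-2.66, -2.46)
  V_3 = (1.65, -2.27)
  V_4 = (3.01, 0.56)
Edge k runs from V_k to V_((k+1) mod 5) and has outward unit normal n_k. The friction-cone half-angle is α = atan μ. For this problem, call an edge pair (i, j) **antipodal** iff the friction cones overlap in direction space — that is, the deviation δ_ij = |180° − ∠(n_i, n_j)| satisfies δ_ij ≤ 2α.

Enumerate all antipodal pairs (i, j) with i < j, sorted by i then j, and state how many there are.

α = atan 0.45 = 24.23°;  2α = 48.46°
n_0 = (-0.5403, +0.8415)
n_1 = (-0.9996, -0.0265)
n_2 = (+0.0440, -0.9990)
n_3 = (+0.9013, -0.4331)
n_4 = (+0.8906, +0.4549)
  (0,1): δ = 121.18°  ·
  (0,2): δ = 30.18°  ✓
  (0,3): δ = 31.63°  ✓
  (0,4): δ = 84.36°  ·
  (1,2): δ = 88.99°  ·
  (1,3): δ = 27.18°  ✓
  (1,4): δ = 25.54°  ✓
  (2,3): δ = 118.19°  ·
  (2,4): δ = 65.47°  ·
  (3,4): δ = 127.28°  ·
antipodal pairs: 4

count = 4; pairs: (0,2), (0,3), (1,3), (1,4)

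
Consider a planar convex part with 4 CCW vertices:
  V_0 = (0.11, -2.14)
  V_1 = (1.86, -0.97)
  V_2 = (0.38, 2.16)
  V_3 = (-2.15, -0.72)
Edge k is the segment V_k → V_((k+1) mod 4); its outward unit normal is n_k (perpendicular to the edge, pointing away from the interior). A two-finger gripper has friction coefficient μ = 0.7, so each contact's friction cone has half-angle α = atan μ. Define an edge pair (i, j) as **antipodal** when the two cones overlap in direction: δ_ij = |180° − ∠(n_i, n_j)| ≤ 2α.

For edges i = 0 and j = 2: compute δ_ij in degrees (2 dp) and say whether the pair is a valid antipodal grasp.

δ = 14.94°, valid

α = atan 0.7 = 34.99°;  2α = 69.98°
edge 0: e_0 = (+1.75, +1.17);  n_0 = (+0.5558, -0.8313)
edge 2: e_2 = (-2.53, -2.88);  n_2 = (-0.7513, +0.6600)
∠(n_0, n_2) = 165.06°
δ = |180° − 165.06°| = 14.94°
14.94° ≤ 2α = 69.98°  →  valid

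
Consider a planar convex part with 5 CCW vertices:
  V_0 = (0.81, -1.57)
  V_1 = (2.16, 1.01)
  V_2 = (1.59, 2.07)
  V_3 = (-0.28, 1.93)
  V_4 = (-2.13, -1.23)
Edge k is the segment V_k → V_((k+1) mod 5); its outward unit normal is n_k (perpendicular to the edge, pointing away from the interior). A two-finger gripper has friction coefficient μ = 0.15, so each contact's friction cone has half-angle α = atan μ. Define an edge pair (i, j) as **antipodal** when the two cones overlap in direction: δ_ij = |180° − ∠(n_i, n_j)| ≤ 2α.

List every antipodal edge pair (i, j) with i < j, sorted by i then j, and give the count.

count = 2; pairs: (0,3), (2,4)

α = atan 0.15 = 8.53°;  2α = 17.06°
n_0 = (+0.8860, -0.4636)
n_1 = (+0.8807, +0.4736)
n_2 = (-0.0747, +0.9972)
n_3 = (-0.8630, +0.5052)
n_4 = (-0.1149, -0.9934)
  (0,1): δ = 124.11°  ·
  (0,2): δ = 58.10°  ·
  (0,3): δ = 2.73°  ✓
  (0,4): δ = 111.02°  ·
  (1,2): δ = 113.99°  ·
  (1,3): δ = 58.62°  ·
  (1,4): δ = 55.13°  ·
  (2,3): δ = 124.63°  ·
  (2,4): δ = 10.88°  ✓
  (3,4): δ = 66.25°  ·
antipodal pairs: 2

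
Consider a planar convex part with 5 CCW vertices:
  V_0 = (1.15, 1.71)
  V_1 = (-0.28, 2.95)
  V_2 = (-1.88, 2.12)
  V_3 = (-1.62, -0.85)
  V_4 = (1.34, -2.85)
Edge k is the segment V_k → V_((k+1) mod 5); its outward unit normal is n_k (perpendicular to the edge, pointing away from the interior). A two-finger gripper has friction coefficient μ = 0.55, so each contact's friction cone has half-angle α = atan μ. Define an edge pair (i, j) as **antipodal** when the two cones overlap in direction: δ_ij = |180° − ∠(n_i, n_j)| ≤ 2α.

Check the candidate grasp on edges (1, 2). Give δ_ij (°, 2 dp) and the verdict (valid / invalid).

α = atan 0.55 = 28.81°;  2α = 57.62°
edge 1: e_1 = (-1.60, -0.83);  n_1 = (-0.4605, +0.8877)
edge 2: e_2 = (+0.26, -2.97);  n_2 = (-0.9962, -0.0872)
∠(n_1, n_2) = 67.59°
δ = |180° − 67.59°| = 112.41°
112.41° > 2α = 57.62°  →  invalid

δ = 112.41°, invalid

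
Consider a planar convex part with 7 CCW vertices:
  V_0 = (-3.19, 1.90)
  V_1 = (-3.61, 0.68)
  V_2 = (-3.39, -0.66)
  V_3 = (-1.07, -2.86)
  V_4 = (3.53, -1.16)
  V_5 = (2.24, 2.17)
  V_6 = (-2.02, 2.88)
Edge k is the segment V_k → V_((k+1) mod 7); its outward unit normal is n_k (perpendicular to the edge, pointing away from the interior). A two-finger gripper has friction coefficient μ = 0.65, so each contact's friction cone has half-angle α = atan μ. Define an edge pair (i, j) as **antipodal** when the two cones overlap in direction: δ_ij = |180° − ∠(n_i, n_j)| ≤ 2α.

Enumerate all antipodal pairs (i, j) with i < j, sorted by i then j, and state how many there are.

count = 7; pairs: (0,3), (0,4), (1,4), (2,4), (2,5), (3,5), (3,6)

α = atan 0.65 = 33.02°;  2α = 66.05°
n_0 = (-0.9455, +0.3255)
n_1 = (-0.9868, -0.1620)
n_2 = (-0.6881, -0.7256)
n_3 = (+0.3467, -0.9380)
n_4 = (+0.9325, +0.3612)
n_5 = (+0.1644, +0.9864)
n_6 = (-0.6421, +0.7666)
  (0,1): δ = 151.68°  ·
  (0,2): δ = 114.48°  ·
  (0,3): δ = 50.72°  ✓
  (0,4): δ = 40.17°  ✓
  (0,5): δ = 99.53°  ·
  (0,6): δ = 148.95°  ·
  (1,2): δ = 142.80°  ·
  (1,3): δ = 79.04°  ·
  (1,4): δ = 11.85°  ✓
  (1,5): δ = 71.21°  ·
  (1,6): δ = 120.63°  ·
  (2,3): δ = 116.24°  ·
  (2,4): δ = 25.35°  ✓
  (2,5): δ = 34.02°  ✓
  (2,6): δ = 83.43°  ·
  (3,4): δ = 89.11°  ·
  (3,5): δ = 29.74°  ✓
  (3,6): δ = 19.67°  ✓
  (4,5): δ = 120.64°  ·
  (4,6): δ = 71.23°  ·
  (5,6): δ = 130.59°  ·
antipodal pairs: 7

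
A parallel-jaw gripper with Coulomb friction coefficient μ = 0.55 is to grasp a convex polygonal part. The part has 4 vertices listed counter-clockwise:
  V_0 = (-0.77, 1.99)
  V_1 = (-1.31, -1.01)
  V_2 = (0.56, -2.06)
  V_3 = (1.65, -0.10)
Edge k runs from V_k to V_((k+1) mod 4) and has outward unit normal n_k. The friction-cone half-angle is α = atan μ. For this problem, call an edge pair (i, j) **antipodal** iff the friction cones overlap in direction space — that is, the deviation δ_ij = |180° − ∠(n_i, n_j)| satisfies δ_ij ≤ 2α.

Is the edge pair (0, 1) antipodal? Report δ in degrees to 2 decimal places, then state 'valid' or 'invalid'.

α = atan 0.55 = 28.81°;  2α = 57.62°
edge 0: e_0 = (-0.54, -3.00);  n_0 = (-0.9842, +0.1772)
edge 1: e_1 = (+1.87, -1.05);  n_1 = (-0.4896, -0.8719)
∠(n_0, n_1) = 70.89°
δ = |180° − 70.89°| = 109.11°
109.11° > 2α = 57.62°  →  invalid

δ = 109.11°, invalid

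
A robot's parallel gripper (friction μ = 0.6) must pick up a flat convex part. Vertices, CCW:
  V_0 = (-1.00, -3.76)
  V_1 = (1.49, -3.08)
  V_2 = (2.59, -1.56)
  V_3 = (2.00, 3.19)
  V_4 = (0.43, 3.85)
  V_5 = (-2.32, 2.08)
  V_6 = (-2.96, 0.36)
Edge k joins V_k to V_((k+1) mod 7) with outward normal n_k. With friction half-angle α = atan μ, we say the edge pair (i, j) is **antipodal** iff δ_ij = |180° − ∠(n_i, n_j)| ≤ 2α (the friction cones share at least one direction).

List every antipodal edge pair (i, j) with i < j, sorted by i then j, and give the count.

α = atan 0.6 = 30.96°;  2α = 61.93°
n_0 = (+0.2634, -0.9647)
n_1 = (+0.8101, -0.5863)
n_2 = (+0.9924, +0.1233)
n_3 = (+0.3875, +0.9219)
n_4 = (-0.5412, +0.8409)
n_5 = (-0.9372, +0.3487)
n_6 = (-0.9030, -0.4296)
  (0,1): δ = 141.17°  ·
  (0,2): δ = 98.19°  ·
  (0,3): δ = 38.08°  ✓
  (0,4): δ = 17.49°  ✓
  (0,5): δ = 54.32°  ✓
  (0,6): δ = 100.17°  ·
  (1,2): δ = 137.03°  ·
  (1,3): δ = 76.91°  ·
  (1,4): δ = 21.34°  ✓
  (1,5): δ = 15.48°  ✓
  (1,6): δ = 61.33°  ✓
  (2,3): δ = 119.88°  ·
  (2,4): δ = 64.31°  ·
  (2,5): δ = 27.49°  ✓
  (2,6): δ = 18.36°  ✓
  (3,4): δ = 124.43°  ·
  (3,5): δ = 87.61°  ·
  (3,6): δ = 41.76°  ✓
  (4,5): δ = 143.18°  ·
  (4,6): δ = 97.33°  ·
  (5,6): δ = 134.15°  ·
antipodal pairs: 9

count = 9; pairs: (0,3), (0,4), (0,5), (1,4), (1,5), (1,6), (2,5), (2,6), (3,6)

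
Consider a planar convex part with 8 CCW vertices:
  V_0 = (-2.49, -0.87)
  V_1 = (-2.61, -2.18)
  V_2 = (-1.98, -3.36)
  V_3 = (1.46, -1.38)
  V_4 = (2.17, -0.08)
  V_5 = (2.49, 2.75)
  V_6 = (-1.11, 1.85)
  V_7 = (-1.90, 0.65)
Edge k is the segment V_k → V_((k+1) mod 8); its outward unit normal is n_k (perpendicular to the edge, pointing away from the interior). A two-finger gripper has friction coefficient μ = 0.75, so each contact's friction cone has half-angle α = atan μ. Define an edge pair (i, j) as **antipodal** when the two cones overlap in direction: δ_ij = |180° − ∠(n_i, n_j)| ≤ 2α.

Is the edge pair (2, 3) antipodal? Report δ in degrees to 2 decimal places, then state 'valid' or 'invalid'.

α = atan 0.75 = 36.87°;  2α = 73.74°
edge 2: e_2 = (+3.44, +1.98);  n_2 = (+0.4988, -0.8667)
edge 3: e_3 = (+0.71, +1.30);  n_3 = (+0.8776, -0.4793)
∠(n_2, n_3) = 31.43°
δ = |180° − 31.43°| = 148.57°
148.57° > 2α = 73.74°  →  invalid

δ = 148.57°, invalid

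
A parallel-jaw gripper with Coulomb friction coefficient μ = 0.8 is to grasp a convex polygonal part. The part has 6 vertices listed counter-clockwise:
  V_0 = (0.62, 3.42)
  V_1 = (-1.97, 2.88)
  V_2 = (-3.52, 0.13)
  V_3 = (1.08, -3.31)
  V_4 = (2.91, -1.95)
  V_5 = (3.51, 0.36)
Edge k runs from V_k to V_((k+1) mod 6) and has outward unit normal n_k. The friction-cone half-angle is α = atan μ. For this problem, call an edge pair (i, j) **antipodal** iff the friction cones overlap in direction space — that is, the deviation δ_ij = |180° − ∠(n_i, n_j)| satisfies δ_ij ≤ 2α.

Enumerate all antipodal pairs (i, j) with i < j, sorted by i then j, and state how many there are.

count = 8; pairs: (0,2), (0,3), (0,4), (1,3), (1,4), (1,5), (2,4), (2,5)

α = atan 0.8 = 38.66°;  2α = 77.32°
n_0 = (-0.2041, +0.9789)
n_1 = (-0.8712, +0.4910)
n_2 = (-0.5989, -0.8008)
n_3 = (+0.5965, -0.8026)
n_4 = (+0.9679, -0.2514)
n_5 = (+0.7270, +0.6866)
  (0,1): δ = 131.18°  ·
  (0,2): δ = 48.57°  ✓
  (0,3): δ = 24.84°  ✓
  (0,4): δ = 63.66°  ✓
  (0,5): δ = 121.59°  ·
  (1,2): δ = 97.38°  ·
  (1,3): δ = 23.97°  ✓
  (1,4): δ = 14.85°  ✓
  (1,5): δ = 72.77°  ✓
  (2,3): δ = 106.59°  ·
  (2,4): δ = 67.77°  ✓
  (2,5): δ = 9.85°  ✓
  (3,4): δ = 141.18°  ·
  (3,5): δ = 83.26°  ·
  (4,5): δ = 122.08°  ·
antipodal pairs: 8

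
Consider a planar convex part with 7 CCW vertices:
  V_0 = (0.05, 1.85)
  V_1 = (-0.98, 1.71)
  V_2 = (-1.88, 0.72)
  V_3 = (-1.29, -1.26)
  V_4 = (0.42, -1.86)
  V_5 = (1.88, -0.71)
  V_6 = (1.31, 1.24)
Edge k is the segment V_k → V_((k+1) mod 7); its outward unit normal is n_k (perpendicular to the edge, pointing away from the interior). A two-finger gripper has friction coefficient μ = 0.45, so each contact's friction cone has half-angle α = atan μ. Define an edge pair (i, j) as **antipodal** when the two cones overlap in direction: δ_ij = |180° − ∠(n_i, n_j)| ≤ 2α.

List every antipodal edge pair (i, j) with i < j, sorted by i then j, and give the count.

α = atan 0.45 = 24.23°;  2α = 48.46°
n_0 = (-0.1347, +0.9909)
n_1 = (-0.7399, +0.6727)
n_2 = (-0.9584, -0.2856)
n_3 = (-0.3311, -0.9436)
n_4 = (+0.6188, -0.7856)
n_5 = (+0.9598, +0.2806)
n_6 = (+0.4357, +0.9001)
  (0,1): δ = 140.01°  ·
  (0,2): δ = 81.15°  ·
  (0,3): δ = 27.08°  ✓
  (0,4): δ = 30.49°  ✓
  (0,5): δ = 98.55°  ·
  (0,6): δ = 146.43°  ·
  (1,2): δ = 121.13°  ·
  (1,3): δ = 67.06°  ·
  (1,4): δ = 9.50°  ✓
  (1,5): δ = 58.57°  ·
  (1,6): δ = 106.44°  ·
  (2,3): δ = 125.93°  ·
  (2,4): δ = 68.37°  ·
  (2,5): δ = 0.30°  ✓
  (2,6): δ = 47.57°  ✓
  (3,4): δ = 122.44°  ·
  (3,5): δ = 54.37°  ·
  (3,6): δ = 6.50°  ✓
  (4,5): δ = 111.93°  ·
  (4,6): δ = 64.06°  ·
  (5,6): δ = 132.13°  ·
antipodal pairs: 6

count = 6; pairs: (0,3), (0,4), (1,4), (2,5), (2,6), (3,6)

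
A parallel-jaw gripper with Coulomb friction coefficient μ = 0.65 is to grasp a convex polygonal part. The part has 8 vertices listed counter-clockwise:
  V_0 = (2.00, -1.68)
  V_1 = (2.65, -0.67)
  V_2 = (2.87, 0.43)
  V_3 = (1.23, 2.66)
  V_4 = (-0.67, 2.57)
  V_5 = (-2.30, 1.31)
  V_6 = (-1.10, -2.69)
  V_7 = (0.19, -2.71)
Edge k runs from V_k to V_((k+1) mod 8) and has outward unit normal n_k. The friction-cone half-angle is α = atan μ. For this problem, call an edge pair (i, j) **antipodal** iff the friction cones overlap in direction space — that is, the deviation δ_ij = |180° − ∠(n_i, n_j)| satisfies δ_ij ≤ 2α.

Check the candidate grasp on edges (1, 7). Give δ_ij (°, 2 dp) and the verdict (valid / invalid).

α = atan 0.65 = 33.02°;  2α = 66.05°
edge 1: e_1 = (+0.22, +1.10);  n_1 = (+0.9806, -0.1961)
edge 7: e_7 = (+1.81, +1.03);  n_7 = (+0.4946, -0.8691)
∠(n_1, n_7) = 49.05°
δ = |180° − 49.05°| = 130.95°
130.95° > 2α = 66.05°  →  invalid

δ = 130.95°, invalid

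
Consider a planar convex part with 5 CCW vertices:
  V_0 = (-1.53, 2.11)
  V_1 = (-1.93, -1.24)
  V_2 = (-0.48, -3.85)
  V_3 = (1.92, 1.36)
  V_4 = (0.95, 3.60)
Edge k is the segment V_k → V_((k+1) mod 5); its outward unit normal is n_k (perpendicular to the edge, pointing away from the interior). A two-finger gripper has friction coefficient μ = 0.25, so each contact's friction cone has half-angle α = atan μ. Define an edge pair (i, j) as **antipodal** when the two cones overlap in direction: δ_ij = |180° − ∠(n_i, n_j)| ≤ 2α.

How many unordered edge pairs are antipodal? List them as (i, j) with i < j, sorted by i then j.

count = 2; pairs: (0,2), (1,3)

α = atan 0.25 = 14.04°;  2α = 28.07°
n_0 = (-0.9929, +0.1186)
n_1 = (-0.8742, -0.4856)
n_2 = (+0.9083, -0.4184)
n_3 = (+0.9177, +0.3974)
n_4 = (-0.5150, +0.8572)
  (0,1): δ = 144.14°  ·
  (0,2): δ = 17.92°  ✓
  (0,3): δ = 30.22°  ·
  (0,4): δ = 127.81°  ·
  (1,2): δ = 53.79°  ·
  (1,3): δ = 5.64°  ✓
  (1,4): δ = 91.94°  ·
  (2,3): δ = 131.85°  ·
  (2,4): δ = 34.27°  ·
  (3,4): δ = 82.42°  ·
antipodal pairs: 2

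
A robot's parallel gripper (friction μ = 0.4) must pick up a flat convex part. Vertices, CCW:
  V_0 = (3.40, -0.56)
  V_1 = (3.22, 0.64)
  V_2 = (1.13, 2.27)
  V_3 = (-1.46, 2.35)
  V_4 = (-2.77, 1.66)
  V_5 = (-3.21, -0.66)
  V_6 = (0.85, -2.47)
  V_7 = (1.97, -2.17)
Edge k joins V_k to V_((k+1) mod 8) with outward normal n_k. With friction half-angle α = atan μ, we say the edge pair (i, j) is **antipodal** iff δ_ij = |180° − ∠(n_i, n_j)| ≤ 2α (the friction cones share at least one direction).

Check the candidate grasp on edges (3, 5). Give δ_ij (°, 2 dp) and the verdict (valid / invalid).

δ = 51.80°, invalid

α = atan 0.4 = 21.80°;  2α = 43.60°
edge 3: e_3 = (-1.31, -0.69);  n_3 = (-0.4660, +0.8848)
edge 5: e_5 = (+4.06, -1.81);  n_5 = (-0.4072, -0.9133)
∠(n_3, n_5) = 128.20°
δ = |180° − 128.20°| = 51.80°
51.80° > 2α = 43.60°  →  invalid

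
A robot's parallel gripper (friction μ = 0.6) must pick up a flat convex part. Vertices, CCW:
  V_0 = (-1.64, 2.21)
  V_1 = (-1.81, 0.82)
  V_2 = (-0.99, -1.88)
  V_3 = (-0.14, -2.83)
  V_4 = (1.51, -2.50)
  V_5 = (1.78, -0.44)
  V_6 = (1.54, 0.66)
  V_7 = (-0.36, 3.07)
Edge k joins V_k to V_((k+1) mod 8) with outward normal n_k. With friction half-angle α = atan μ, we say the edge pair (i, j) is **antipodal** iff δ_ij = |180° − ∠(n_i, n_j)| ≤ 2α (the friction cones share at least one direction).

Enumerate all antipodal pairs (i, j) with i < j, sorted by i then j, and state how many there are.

α = atan 0.6 = 30.96°;  2α = 61.93°
n_0 = (-0.9926, +0.1214)
n_1 = (-0.9568, -0.2906)
n_2 = (-0.7452, -0.6668)
n_3 = (+0.1961, -0.9806)
n_4 = (+0.9915, -0.1300)
n_5 = (+0.9770, +0.2132)
n_6 = (+0.7853, +0.6191)
n_7 = (-0.5577, +0.8300)
  (0,1): δ = 156.13°  ·
  (0,2): δ = 131.21°  ·
  (0,3): δ = 71.72°  ·
  (0,4): δ = 0.49°  ✓
  (0,5): δ = 19.28°  ✓
  (0,6): δ = 45.22°  ✓
  (0,7): δ = 130.87°  ·
  (1,2): δ = 155.07°  ·
  (1,3): δ = 95.58°  ·
  (1,4): δ = 24.36°  ✓
  (1,5): δ = 4.59°  ✓
  (1,6): δ = 21.36°  ✓
  (1,7): δ = 107.00°  ·
  (2,3): δ = 120.51°  ·
  (2,4): δ = 49.29°  ✓
  (2,5): δ = 29.51°  ✓
  (2,6): δ = 3.57°  ✓
  (2,7): δ = 82.08°  ·
  (3,4): δ = 108.78°  ·
  (3,5): δ = 89.00°  ·
  (3,6): δ = 63.06°  ·
  (3,7): δ = 22.59°  ✓
  (4,5): δ = 160.22°  ·
  (4,6): δ = 134.28°  ·
  (4,7): δ = 48.64°  ✓
  (5,6): δ = 154.06°  ·
  (5,7): δ = 68.41°  ·
  (6,7): δ = 94.36°  ·
antipodal pairs: 11

count = 11; pairs: (0,4), (0,5), (0,6), (1,4), (1,5), (1,6), (2,4), (2,5), (2,6), (3,7), (4,7)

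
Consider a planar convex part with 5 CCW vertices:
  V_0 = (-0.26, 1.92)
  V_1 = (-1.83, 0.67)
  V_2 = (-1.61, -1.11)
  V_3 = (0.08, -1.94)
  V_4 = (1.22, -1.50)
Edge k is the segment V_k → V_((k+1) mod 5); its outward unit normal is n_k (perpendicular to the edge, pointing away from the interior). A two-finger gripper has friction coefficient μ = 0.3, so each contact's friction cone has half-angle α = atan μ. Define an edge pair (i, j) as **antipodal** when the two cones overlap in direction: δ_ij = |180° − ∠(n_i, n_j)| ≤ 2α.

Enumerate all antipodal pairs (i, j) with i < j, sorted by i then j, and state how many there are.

count = 2; pairs: (0,3), (1,4)

α = atan 0.3 = 16.70°;  2α = 33.40°
n_0 = (-0.6229, +0.7823)
n_1 = (-0.9924, -0.1227)
n_2 = (-0.4408, -0.8976)
n_3 = (+0.3601, -0.9329)
n_4 = (+0.9178, +0.3972)
  (0,1): δ = 121.48°  ·
  (0,2): δ = 64.68°  ·
  (0,3): δ = 17.42°  ✓
  (0,4): δ = 74.87°  ·
  (1,2): δ = 123.20°  ·
  (1,3): δ = 75.94°  ·
  (1,4): δ = 16.35°  ✓
  (2,3): δ = 132.74°  ·
  (2,4): δ = 40.44°  ·
  (3,4): δ = 87.70°  ·
antipodal pairs: 2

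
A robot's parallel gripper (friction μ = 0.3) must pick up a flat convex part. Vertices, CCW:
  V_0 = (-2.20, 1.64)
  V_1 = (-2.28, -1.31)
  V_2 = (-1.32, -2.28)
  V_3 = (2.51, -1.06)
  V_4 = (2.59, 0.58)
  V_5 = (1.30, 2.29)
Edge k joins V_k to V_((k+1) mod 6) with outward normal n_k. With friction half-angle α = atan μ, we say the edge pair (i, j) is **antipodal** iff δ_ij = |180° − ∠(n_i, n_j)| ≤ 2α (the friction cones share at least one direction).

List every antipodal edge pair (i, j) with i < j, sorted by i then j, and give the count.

count = 3; pairs: (0,3), (1,4), (2,5)

α = atan 0.3 = 16.70°;  2α = 33.40°
n_0 = (-0.9996, +0.0271)
n_1 = (-0.7108, -0.7034)
n_2 = (+0.3035, -0.9528)
n_3 = (+0.9988, -0.0487)
n_4 = (+0.7983, +0.6022)
n_5 = (-0.1826, +0.9832)
  (0,1): δ = 133.74°  ·
  (0,2): δ = 70.78°  ·
  (0,3): δ = 1.24°  ✓
  (0,4): δ = 38.58°  ·
  (0,5): δ = 102.07°  ·
  (1,2): δ = 117.03°  ·
  (1,3): δ = 47.50°  ·
  (1,4): δ = 7.67°  ✓
  (1,5): δ = 55.82°  ·
  (2,3): δ = 110.46°  ·
  (2,4): δ = 70.64°  ·
  (2,5): δ = 7.15°  ✓
  (3,4): δ = 140.18°  ·
  (3,5): δ = 76.69°  ·
  (4,5): δ = 116.51°  ·
antipodal pairs: 3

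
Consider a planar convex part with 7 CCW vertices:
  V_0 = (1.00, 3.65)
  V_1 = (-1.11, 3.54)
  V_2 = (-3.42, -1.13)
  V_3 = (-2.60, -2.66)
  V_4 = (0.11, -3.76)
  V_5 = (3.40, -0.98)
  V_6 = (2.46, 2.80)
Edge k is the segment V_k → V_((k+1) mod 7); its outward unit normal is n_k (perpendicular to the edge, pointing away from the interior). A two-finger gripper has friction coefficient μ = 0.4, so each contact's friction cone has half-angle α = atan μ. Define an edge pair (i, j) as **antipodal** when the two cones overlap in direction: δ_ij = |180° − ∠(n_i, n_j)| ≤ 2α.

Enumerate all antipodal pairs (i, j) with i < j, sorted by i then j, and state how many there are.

count = 7; pairs: (0,3), (0,4), (1,4), (1,5), (2,5), (2,6), (3,6)

α = atan 0.4 = 21.80°;  2α = 43.60°
n_0 = (-0.0521, +0.9986)
n_1 = (-0.8963, +0.4434)
n_2 = (-0.8814, -0.4724)
n_3 = (-0.3761, -0.9266)
n_4 = (+0.6454, -0.7638)
n_5 = (+0.9704, +0.2413)
n_6 = (+0.5031, +0.8642)
  (0,1): δ = 119.30°  ·
  (0,2): δ = 64.80°  ·
  (0,3): δ = 25.08°  ✓
  (0,4): δ = 37.21°  ✓
  (0,5): δ = 100.98°  ·
  (0,6): δ = 146.81°  ·
  (1,2): δ = 125.49°  ·
  (1,3): δ = 85.77°  ·
  (1,4): δ = 23.48°  ✓
  (1,5): δ = 40.28°  ✓
  (1,6): δ = 86.11°  ·
  (2,3): δ = 140.28°  ·
  (2,4): δ = 77.99°  ·
  (2,5): δ = 14.22°  ✓
  (2,6): δ = 31.60°  ✓
  (3,4): δ = 117.71°  ·
  (3,5): δ = 53.94°  ·
  (3,6): δ = 8.12°  ✓
  (4,5): δ = 116.23°  ·
  (4,6): δ = 70.40°  ·
  (5,6): δ = 134.17°  ·
antipodal pairs: 7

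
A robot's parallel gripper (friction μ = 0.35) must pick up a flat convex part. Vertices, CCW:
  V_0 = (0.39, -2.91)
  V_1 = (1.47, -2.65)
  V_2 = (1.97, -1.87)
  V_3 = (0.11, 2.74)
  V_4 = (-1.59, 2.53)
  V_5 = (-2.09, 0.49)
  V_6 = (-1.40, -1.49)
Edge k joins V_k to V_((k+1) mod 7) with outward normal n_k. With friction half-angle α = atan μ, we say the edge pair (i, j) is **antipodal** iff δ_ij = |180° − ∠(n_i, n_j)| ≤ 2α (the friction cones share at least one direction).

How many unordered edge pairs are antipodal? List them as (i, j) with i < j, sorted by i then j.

α = atan 0.35 = 19.29°;  2α = 38.58°
n_0 = (+0.2341, -0.9722)
n_1 = (+0.8419, -0.5397)
n_2 = (+0.9274, +0.3742)
n_3 = (-0.1226, +0.9925)
n_4 = (-0.9713, +0.2381)
n_5 = (-0.9443, -0.3291)
n_6 = (-0.6215, -0.7834)
  (0,1): δ = 136.20°  ·
  (0,2): δ = 81.56°  ·
  (0,3): δ = 6.49°  ✓
  (0,4): δ = 62.69°  ·
  (0,5): δ = 95.68°  ·
  (0,6): δ = 128.04°  ·
  (1,2): δ = 125.37°  ·
  (1,3): δ = 50.30°  ·
  (1,4): δ = 18.89°  ✓
  (1,5): δ = 51.87°  ·
  (1,6): δ = 84.24°  ·
  (2,3): δ = 104.93°  ·
  (2,4): δ = 35.74°  ✓
  (2,5): δ = 2.76°  ✓
  (2,6): δ = 29.60°  ✓
  (3,4): δ = 110.81°  ·
  (3,5): δ = 77.83°  ·
  (3,6): δ = 45.47°  ·
  (4,5): δ = 147.02°  ·
  (4,6): δ = 114.65°  ·
  (5,6): δ = 147.64°  ·
antipodal pairs: 5

count = 5; pairs: (0,3), (1,4), (2,4), (2,5), (2,6)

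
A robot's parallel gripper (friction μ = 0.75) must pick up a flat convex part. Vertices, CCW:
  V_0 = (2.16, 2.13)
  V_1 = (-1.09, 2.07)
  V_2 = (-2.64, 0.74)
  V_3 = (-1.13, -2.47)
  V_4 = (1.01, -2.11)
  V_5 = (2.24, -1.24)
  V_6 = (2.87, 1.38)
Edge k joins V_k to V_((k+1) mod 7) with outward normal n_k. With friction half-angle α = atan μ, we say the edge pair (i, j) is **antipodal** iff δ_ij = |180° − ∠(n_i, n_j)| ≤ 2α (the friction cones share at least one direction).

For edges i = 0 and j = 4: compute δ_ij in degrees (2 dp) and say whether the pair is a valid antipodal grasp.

α = atan 0.75 = 36.87°;  2α = 73.74°
edge 0: e_0 = (-3.25, -0.06);  n_0 = (-0.0185, +0.9998)
edge 4: e_4 = (+1.23, +0.87);  n_4 = (+0.5775, -0.8164)
∠(n_0, n_4) = 145.79°
δ = |180° − 145.79°| = 34.21°
34.21° ≤ 2α = 73.74°  →  valid

δ = 34.21°, valid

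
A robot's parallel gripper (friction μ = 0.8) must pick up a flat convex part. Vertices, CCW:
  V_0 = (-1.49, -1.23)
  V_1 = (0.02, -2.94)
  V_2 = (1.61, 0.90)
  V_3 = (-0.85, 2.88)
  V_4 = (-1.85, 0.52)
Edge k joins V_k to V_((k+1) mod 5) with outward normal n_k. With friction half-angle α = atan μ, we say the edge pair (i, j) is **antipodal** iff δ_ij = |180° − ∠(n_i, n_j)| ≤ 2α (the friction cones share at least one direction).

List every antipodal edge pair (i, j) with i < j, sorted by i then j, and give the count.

count = 6; pairs: (0,1), (0,2), (1,3), (1,4), (2,3), (2,4)

α = atan 0.8 = 38.66°;  2α = 77.32°
n_0 = (-0.7496, -0.6619)
n_1 = (+0.9239, -0.3826)
n_2 = (+0.6270, +0.7790)
n_3 = (-0.9208, +0.3901)
n_4 = (-0.9795, -0.2015)
  (0,1): δ = 63.94°  ✓
  (0,2): δ = 9.72°  ✓
  (0,3): δ = 115.59°  ·
  (0,4): δ = 150.18°  ·
  (1,2): δ = 106.34°  ·
  (1,3): δ = 0.47°  ✓
  (1,4): δ = 34.12°  ✓
  (2,3): δ = 74.13°  ✓
  (2,4): δ = 39.55°  ✓
  (3,4): δ = 145.41°  ·
antipodal pairs: 6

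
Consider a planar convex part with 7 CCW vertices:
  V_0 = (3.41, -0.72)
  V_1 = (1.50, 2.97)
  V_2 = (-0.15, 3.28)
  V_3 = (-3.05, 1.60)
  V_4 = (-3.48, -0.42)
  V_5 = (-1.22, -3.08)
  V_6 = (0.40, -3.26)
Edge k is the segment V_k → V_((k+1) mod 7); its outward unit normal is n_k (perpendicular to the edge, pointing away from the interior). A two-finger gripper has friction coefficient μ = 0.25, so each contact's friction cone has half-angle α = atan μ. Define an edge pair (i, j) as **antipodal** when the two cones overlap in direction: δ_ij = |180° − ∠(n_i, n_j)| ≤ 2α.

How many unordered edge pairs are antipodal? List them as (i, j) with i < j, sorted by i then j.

count = 3; pairs: (0,4), (1,5), (2,6)

α = atan 0.25 = 14.04°;  2α = 28.07°
n_0 = (+0.8881, +0.4597)
n_1 = (+0.1846, +0.9828)
n_2 = (-0.5013, +0.8653)
n_3 = (-0.9781, +0.2082)
n_4 = (-0.7621, -0.6475)
n_5 = (-0.1104, -0.9939)
n_6 = (+0.6449, -0.7643)
  (0,1): δ = 128.01°  ·
  (0,2): δ = 87.28°  ·
  (0,3): δ = 39.38°  ·
  (0,4): δ = 12.99°  ✓
  (0,5): δ = 56.29°  ·
  (0,6): δ = 102.79°  ·
  (1,2): δ = 139.28°  ·
  (1,3): δ = 91.38°  ·
  (1,4): δ = 39.01°  ·
  (1,5): δ = 4.30°  ✓
  (1,6): δ = 50.80°  ·
  (2,3): δ = 132.10°  ·
  (2,4): δ = 79.73°  ·
  (2,5): δ = 36.42°  ·
  (2,6): δ = 10.08°  ✓
  (3,4): δ = 127.63°  ·
  (3,5): δ = 84.32°  ·
  (3,6): δ = 37.82°  ·
  (4,5): δ = 136.69°  ·
  (4,6): δ = 90.19°  ·
  (5,6): δ = 133.50°  ·
antipodal pairs: 3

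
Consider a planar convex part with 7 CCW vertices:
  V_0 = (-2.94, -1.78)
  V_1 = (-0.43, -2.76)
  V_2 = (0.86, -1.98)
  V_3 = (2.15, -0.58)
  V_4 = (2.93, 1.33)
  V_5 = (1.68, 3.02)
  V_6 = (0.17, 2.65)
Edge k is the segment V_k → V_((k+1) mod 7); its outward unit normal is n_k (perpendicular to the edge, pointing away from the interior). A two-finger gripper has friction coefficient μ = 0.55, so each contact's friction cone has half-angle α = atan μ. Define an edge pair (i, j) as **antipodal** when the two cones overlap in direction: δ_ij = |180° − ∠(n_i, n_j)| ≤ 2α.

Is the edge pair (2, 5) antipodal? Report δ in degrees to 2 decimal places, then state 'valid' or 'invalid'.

α = atan 0.55 = 28.81°;  2α = 57.62°
edge 2: e_2 = (+1.29, +1.40);  n_2 = (+0.7354, -0.6776)
edge 5: e_5 = (-1.51, -0.37);  n_5 = (-0.2380, +0.9713)
∠(n_2, n_5) = 146.43°
δ = |180° − 146.43°| = 33.57°
33.57° ≤ 2α = 57.62°  →  valid

δ = 33.57°, valid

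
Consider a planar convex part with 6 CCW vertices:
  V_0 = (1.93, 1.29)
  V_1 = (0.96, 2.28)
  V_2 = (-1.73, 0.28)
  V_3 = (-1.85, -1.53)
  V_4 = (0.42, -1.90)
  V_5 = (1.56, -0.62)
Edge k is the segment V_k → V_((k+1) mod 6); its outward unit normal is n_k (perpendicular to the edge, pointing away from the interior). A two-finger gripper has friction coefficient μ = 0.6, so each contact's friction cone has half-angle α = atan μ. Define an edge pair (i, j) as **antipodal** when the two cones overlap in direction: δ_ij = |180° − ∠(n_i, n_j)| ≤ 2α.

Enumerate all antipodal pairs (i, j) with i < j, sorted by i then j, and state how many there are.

α = atan 0.6 = 30.96°;  2α = 61.93°
n_0 = (+0.7143, +0.6999)
n_1 = (-0.5967, +0.8025)
n_2 = (-0.9978, +0.0662)
n_3 = (-0.1609, -0.9870)
n_4 = (+0.7468, -0.6651)
n_5 = (+0.9817, -0.1902)
  (0,1): δ = 97.78°  ·
  (0,2): δ = 48.21°  ✓
  (0,3): δ = 36.33°  ✓
  (0,4): δ = 93.90°  ·
  (0,5): δ = 124.62°  ·
  (1,2): δ = 130.42°  ·
  (1,3): δ = 45.89°  ✓
  (1,4): δ = 11.68°  ✓
  (1,5): δ = 42.41°  ✓
  (2,3): δ = 95.46°  ·
  (2,4): δ = 37.90°  ✓
  (2,5): δ = 7.17°  ✓
  (3,4): δ = 122.43°  ·
  (3,5): δ = 91.71°  ·
  (4,5): δ = 149.27°  ·
antipodal pairs: 7

count = 7; pairs: (0,2), (0,3), (1,3), (1,4), (1,5), (2,4), (2,5)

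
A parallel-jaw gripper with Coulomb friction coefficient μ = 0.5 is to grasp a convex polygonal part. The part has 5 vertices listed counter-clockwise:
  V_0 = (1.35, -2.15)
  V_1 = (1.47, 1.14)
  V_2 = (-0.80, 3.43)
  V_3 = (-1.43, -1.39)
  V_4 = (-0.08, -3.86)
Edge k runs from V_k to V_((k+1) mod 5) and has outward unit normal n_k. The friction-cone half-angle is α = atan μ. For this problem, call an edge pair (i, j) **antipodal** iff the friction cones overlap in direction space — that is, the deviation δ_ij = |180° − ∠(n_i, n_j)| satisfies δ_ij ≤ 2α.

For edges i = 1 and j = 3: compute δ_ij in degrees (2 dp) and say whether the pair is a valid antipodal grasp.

δ = 16.09°, valid

α = atan 0.5 = 26.57°;  2α = 53.13°
edge 1: e_1 = (-2.27, +2.29);  n_1 = (+0.7102, +0.7040)
edge 3: e_3 = (+1.35, -2.47);  n_3 = (-0.8775, -0.4796)
∠(n_1, n_3) = 163.91°
δ = |180° − 163.91°| = 16.09°
16.09° ≤ 2α = 53.13°  →  valid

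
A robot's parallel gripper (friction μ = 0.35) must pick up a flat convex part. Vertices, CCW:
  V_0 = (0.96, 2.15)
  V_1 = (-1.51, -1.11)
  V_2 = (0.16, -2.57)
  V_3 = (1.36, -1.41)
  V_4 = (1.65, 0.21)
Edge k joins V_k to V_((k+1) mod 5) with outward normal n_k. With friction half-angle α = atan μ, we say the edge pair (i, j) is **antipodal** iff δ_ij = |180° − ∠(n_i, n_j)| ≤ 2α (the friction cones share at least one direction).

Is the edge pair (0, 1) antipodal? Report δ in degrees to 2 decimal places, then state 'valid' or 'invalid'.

α = atan 0.35 = 19.29°;  2α = 38.58°
edge 0: e_0 = (-2.47, -3.26);  n_0 = (-0.7971, +0.6039)
edge 1: e_1 = (+1.67, -1.46);  n_1 = (-0.6582, -0.7529)
∠(n_0, n_1) = 85.99°
δ = |180° − 85.99°| = 94.01°
94.01° > 2α = 38.58°  →  invalid

δ = 94.01°, invalid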